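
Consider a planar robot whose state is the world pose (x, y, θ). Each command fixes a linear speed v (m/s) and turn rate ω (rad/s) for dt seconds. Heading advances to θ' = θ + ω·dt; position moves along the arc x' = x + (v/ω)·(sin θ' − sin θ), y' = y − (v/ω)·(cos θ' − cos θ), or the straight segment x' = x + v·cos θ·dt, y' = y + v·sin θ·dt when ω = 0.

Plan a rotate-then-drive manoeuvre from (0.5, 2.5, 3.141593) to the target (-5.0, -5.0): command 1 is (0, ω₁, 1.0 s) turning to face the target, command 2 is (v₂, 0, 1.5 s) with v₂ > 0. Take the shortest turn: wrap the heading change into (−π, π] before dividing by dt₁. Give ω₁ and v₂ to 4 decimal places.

heading to target = atan2(-5−2.5, -5−0.5) = -2.2035
Δθ = wrap(-2.2035 − 3.1416) = 0.9380; ω₁ = Δθ/dt₁ = 0.9380
distance = √((-5−0.5)² + (-5−2.5)²) = 9.3005; v₂ = distance/dt₂ = 6.2004

ω₁ = 0.9380, v₂ = 6.2004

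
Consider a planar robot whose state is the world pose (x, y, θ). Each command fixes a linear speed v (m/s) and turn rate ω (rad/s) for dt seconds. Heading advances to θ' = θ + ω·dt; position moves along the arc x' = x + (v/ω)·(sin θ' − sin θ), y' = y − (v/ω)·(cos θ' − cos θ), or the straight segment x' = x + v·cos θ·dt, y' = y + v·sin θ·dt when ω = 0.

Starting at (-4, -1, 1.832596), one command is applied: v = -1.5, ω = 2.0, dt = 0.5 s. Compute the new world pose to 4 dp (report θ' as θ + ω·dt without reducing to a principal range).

(-3.5036, -1.5204, 2.8326)

θ' = 1.8326 + 2.0·0.5 = 2.8326
R = v/ω = -1.5/2.0 = -0.7500
x' = -4 + -0.7500·(sin 2.8326 − sin 1.8326) = -3.5036
y' = -1 − -0.7500·(cos 2.8326 − cos 1.8326) = -1.5204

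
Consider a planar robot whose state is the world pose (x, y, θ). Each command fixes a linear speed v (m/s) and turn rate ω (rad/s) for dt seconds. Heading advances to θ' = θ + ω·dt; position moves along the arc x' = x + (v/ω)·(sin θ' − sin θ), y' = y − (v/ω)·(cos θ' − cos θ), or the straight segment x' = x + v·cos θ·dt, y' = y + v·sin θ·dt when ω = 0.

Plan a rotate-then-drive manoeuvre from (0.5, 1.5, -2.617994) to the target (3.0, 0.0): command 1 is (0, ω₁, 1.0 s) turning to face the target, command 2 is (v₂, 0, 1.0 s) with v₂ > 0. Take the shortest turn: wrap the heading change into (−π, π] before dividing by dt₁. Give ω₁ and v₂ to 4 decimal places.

ω₁ = 2.0776, v₂ = 2.9155

heading to target = atan2(0−1.5, 3−0.5) = -0.5404
Δθ = wrap(-0.5404 − -2.6180) = 2.0776; ω₁ = Δθ/dt₁ = 2.0776
distance = √((3−0.5)² + (0−1.5)²) = 2.9155; v₂ = distance/dt₂ = 2.9155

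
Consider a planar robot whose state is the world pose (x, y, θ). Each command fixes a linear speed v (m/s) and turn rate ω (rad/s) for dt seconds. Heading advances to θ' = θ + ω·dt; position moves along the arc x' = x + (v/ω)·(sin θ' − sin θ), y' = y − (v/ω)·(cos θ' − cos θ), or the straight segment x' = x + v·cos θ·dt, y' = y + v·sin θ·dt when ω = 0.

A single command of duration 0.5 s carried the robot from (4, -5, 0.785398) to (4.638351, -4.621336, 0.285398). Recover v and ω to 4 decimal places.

Δθ = 0.285398 − 0.785398 = -0.500000
ω = Δθ/dt = -0.500000/0.5 = -1.0000
R = Δx/(sin θ' − sin θ) = -1.5000
v = R·ω = -1.5000·-1.0000 = 1.5000

v = 1.5000, ω = -1.0000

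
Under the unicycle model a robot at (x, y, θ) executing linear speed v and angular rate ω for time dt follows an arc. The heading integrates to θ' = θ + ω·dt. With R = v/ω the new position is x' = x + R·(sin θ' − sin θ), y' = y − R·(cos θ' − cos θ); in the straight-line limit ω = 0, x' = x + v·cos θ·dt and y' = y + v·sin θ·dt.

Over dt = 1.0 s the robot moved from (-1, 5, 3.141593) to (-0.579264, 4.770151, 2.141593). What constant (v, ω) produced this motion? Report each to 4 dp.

v = -0.5000, ω = -1.0000

Δθ = 2.141593 − 3.141593 = -1.000000
ω = Δθ/dt = -1.000000/1.0 = -1.0000
R = Δx/(sin θ' − sin θ) = 0.5000
v = R·ω = 0.5000·-1.0000 = -0.5000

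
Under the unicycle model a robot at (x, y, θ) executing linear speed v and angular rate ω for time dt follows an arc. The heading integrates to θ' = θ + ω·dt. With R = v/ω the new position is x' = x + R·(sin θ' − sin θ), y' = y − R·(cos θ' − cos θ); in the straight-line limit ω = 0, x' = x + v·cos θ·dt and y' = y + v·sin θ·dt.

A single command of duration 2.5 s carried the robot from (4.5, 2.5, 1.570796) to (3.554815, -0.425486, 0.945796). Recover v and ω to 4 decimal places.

Δθ = 0.945796 − 1.570796 = -0.625000
ω = Δθ/dt = -0.625000/2.5 = -0.2500
R = −Δy/(cos θ' − cos θ) = 5.0000
v = R·ω = 5.0000·-0.2500 = -1.2500

v = -1.2500, ω = -0.2500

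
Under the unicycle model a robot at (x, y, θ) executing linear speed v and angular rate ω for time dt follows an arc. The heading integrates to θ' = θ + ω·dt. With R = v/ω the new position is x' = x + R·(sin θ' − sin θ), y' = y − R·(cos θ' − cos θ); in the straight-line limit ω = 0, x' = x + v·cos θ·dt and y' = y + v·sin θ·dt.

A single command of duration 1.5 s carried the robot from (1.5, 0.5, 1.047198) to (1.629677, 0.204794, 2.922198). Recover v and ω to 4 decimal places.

v = -0.2500, ω = 1.2500

Δθ = 2.922198 − 1.047198 = 1.875000
ω = Δθ/dt = 1.875000/1.5 = 1.2500
R = −Δy/(cos θ' − cos θ) = -0.2000
v = R·ω = -0.2000·1.2500 = -0.2500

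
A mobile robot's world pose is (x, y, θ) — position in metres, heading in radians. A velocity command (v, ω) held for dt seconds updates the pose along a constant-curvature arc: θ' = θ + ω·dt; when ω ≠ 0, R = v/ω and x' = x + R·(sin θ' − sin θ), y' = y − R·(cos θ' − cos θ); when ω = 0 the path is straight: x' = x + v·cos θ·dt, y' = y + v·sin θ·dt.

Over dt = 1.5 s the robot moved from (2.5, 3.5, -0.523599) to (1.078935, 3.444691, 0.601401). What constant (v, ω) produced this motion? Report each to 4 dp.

v = -1.0000, ω = 0.7500

Δθ = 0.601401 − -0.523599 = 1.125000
ω = Δθ/dt = 1.125000/1.5 = 0.7500
R = Δx/(sin θ' − sin θ) = -1.3333
v = R·ω = -1.3333·0.7500 = -1.0000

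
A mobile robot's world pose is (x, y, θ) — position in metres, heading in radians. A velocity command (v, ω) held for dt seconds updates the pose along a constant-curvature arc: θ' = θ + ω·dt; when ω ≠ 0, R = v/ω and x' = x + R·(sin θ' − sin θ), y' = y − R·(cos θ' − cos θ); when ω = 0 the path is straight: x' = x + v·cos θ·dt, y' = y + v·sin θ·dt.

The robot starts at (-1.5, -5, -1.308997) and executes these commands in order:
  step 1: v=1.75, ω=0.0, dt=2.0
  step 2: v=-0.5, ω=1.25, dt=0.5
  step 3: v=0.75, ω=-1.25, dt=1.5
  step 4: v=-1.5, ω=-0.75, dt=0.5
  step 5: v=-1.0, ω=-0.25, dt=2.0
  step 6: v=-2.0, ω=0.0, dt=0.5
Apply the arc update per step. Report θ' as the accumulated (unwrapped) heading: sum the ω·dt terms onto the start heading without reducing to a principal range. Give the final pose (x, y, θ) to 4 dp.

step 1: θ'=-1.3090 (straight) → pose (-0.5941, -8.3807, -1.3090)
step 2: θ'=-0.6840 (R=-0.4000) → pose (-0.7277, -8.1742, -0.6840)
step 3: θ'=-2.5590 (R=-0.6000) → pose (-0.7768, -9.1403, -2.5590)
step 4: θ'=-2.9340 (R=2.0000) → pose (-0.0886, -8.8533, -2.9340)
step 5: θ'=-3.4340 (R=4.0000) → pose (1.8889, -8.9372, -3.4340)
step 6: θ'=-3.4340 (straight) → pose (2.8464, -9.2255, -3.4340)

(2.8464, -9.2255, -3.4340)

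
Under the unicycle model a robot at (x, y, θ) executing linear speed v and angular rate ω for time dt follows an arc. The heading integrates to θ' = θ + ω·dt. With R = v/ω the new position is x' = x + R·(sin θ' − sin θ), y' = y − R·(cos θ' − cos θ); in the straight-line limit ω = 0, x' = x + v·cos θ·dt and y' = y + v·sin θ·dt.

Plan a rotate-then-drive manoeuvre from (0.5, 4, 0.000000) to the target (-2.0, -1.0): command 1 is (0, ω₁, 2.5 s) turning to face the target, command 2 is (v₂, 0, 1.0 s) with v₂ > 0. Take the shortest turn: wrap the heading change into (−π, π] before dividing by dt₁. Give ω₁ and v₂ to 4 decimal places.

heading to target = atan2(-1−4, -2−0.5) = -2.0344
Δθ = wrap(-2.0344 − 0.0000) = -2.0344; ω₁ = Δθ/dt₁ = -0.8138
distance = √((-2−0.5)² + (-1−4)²) = 5.5902; v₂ = distance/dt₂ = 5.5902

ω₁ = -0.8138, v₂ = 5.5902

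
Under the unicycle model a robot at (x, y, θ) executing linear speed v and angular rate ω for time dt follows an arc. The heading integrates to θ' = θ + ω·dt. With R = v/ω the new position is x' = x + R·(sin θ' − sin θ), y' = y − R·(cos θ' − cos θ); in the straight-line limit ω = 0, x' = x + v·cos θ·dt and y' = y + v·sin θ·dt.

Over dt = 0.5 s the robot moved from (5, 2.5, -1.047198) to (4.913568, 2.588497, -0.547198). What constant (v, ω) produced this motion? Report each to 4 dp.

v = -0.2500, ω = 1.0000

Δθ = -0.547198 − -1.047198 = 0.500000
ω = Δθ/dt = 0.500000/0.5 = 1.0000
R = −Δy/(cos θ' − cos θ) = -0.2500
v = R·ω = -0.2500·1.0000 = -0.2500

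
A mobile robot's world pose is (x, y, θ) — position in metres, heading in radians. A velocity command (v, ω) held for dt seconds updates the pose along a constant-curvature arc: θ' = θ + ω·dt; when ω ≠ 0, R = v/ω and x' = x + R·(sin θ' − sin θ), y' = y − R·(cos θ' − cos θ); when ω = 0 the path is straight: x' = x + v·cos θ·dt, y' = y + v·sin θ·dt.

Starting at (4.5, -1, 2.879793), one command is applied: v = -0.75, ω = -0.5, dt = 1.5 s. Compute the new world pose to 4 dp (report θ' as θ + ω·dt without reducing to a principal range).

θ' = 2.8798 + -0.5·1.5 = 2.1298
R = v/ω = -0.75/-0.5 = 1.5000
x' = 4.5 + 1.5000·(sin 2.1298 − sin 2.8798) = 5.3835
y' = -1 − 1.5000·(cos 2.1298 − cos 2.8798) = -1.6534

(5.3835, -1.6534, 2.1298)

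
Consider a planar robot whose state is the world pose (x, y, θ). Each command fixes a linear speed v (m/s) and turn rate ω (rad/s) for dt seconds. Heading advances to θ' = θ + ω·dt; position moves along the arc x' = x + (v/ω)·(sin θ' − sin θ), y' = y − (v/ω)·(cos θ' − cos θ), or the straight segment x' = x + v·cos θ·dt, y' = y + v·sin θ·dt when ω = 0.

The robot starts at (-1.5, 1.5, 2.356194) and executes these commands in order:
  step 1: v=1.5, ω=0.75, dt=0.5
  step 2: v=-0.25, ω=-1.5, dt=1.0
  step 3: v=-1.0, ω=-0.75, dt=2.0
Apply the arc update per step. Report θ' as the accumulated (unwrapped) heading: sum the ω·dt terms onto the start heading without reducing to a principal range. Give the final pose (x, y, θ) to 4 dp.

step 1: θ'=2.7312 (R=2.0000) → pose (-2.1163, 1.9197, 2.7312)
step 2: θ'=1.2312 (R=0.1667) → pose (-2.0256, 1.7114, 1.2312)
step 3: θ'=-0.2688 (R=1.3333) → pose (-3.6369, 0.8701, -0.2688)

(-3.6369, 0.8701, -0.2688)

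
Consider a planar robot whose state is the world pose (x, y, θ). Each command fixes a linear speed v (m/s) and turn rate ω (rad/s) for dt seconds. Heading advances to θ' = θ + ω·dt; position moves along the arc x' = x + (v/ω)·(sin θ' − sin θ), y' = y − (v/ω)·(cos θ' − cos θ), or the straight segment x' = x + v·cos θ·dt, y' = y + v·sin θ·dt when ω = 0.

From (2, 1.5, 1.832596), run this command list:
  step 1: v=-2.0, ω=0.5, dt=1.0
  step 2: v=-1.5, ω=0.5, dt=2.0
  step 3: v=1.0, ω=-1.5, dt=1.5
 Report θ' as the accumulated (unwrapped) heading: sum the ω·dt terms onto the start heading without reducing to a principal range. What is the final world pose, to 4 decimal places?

step 1: θ'=2.3326 (R=-4.0000) → pose (2.9693, -0.2256, 2.3326)
step 2: θ'=3.3326 (R=-3.0000) → pose (5.7096, -1.1004, 3.3326)
step 3: θ'=1.0826 (R=-0.6667) → pose (4.9943, -0.1332, 1.0826)

(4.9943, -0.1332, 1.0826)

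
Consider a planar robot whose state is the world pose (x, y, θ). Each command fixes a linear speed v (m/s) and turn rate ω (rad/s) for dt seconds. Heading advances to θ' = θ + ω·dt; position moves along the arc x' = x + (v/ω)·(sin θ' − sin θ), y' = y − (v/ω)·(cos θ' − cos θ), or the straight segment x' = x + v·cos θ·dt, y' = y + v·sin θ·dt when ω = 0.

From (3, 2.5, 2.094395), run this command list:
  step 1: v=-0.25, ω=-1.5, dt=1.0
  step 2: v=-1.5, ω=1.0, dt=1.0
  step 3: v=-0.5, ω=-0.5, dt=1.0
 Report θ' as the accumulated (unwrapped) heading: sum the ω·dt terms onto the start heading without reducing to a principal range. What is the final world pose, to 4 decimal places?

(2.1784, 0.5183, 1.0944)

step 1: θ'=0.5944 (R=0.1667) → pose (2.9490, 2.2786, 0.5944)
step 2: θ'=1.5944 (R=-1.5000) → pose (2.2894, 1.0005, 1.5944)
step 3: θ'=1.0944 (R=1.0000) → pose (2.1784, 0.5183, 1.0944)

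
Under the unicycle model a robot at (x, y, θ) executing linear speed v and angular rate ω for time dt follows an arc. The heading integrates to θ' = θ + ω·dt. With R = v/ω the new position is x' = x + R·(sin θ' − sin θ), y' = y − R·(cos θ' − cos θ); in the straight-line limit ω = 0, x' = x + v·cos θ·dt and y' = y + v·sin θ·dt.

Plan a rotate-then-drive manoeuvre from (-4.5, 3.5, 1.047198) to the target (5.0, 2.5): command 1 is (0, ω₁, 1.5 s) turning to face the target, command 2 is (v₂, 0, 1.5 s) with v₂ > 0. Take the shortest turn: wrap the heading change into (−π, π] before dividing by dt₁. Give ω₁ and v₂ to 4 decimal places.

heading to target = atan2(2.5−3.5, 5−-4.5) = -0.1049
Δθ = wrap(-0.1049 − 1.0472) = -1.1521; ω₁ = Δθ/dt₁ = -0.7680
distance = √((5−-4.5)² + (2.5−3.5)²) = 9.5525; v₂ = distance/dt₂ = 6.3683

ω₁ = -0.7680, v₂ = 6.3683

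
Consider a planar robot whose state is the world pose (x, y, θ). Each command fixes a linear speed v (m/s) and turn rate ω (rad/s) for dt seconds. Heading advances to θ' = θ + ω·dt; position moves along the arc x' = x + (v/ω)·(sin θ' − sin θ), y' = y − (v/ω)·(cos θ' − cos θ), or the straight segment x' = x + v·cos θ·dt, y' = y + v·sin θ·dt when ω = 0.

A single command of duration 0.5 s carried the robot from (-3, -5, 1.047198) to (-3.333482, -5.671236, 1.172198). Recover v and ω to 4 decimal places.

v = -1.5000, ω = 0.2500

Δθ = 1.172198 − 1.047198 = 0.125000
ω = Δθ/dt = 0.125000/0.5 = 0.2500
R = −Δy/(cos θ' − cos θ) = -6.0000
v = R·ω = -6.0000·0.2500 = -1.5000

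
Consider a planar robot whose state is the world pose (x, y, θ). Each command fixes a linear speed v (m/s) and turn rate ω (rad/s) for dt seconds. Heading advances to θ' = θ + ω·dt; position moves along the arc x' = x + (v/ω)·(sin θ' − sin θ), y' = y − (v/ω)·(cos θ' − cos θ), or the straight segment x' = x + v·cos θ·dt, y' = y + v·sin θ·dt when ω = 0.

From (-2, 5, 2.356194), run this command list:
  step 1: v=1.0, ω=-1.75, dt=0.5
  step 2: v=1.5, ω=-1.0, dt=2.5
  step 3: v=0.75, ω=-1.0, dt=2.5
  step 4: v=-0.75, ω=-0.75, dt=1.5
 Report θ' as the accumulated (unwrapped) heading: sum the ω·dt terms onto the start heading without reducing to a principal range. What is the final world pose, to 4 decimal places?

step 1: θ'=1.4812 (R=-0.5714) → pose (-2.1651, 5.4552, 1.4812)
step 2: θ'=-1.0188 (R=-1.5000) → pose (0.6061, 6.1075, -1.0188)
step 3: θ'=-3.5188 (R=-0.7500) → pose (-0.3087, 5.0170, -3.5188)
step 4: θ'=-4.6438 (R=1.0000) → pose (0.3206, 4.1558, -4.6438)

(0.3206, 4.1558, -4.6438)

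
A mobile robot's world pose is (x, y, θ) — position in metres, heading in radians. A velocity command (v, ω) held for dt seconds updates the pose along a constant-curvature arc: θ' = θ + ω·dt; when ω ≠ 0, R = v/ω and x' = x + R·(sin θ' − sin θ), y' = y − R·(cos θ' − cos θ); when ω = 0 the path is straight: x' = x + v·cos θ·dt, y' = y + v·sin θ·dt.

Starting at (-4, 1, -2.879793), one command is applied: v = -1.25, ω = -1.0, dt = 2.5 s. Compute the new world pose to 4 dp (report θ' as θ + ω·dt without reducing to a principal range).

(-2.6947, -0.9811, -5.3798)

θ' = -2.8798 + -1.0·2.5 = -5.3798
R = v/ω = -1.25/-1.0 = 1.2500
x' = -4 + 1.2500·(sin -5.3798 − sin -2.8798) = -2.6947
y' = 1 − 1.2500·(cos -5.3798 − cos -2.8798) = -0.9811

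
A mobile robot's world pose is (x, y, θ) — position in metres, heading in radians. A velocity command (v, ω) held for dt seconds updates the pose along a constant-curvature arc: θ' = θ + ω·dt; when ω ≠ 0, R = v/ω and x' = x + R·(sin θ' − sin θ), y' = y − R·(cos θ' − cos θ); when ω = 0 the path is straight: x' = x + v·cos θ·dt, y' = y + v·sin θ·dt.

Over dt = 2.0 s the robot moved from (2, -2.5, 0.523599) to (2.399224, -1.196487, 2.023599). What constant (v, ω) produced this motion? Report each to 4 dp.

Δθ = 2.023599 − 0.523599 = 1.500000
ω = Δθ/dt = 1.500000/2.0 = 0.7500
R = −Δy/(cos θ' − cos θ) = 1.0000
v = R·ω = 1.0000·0.7500 = 0.7500

v = 0.7500, ω = 0.7500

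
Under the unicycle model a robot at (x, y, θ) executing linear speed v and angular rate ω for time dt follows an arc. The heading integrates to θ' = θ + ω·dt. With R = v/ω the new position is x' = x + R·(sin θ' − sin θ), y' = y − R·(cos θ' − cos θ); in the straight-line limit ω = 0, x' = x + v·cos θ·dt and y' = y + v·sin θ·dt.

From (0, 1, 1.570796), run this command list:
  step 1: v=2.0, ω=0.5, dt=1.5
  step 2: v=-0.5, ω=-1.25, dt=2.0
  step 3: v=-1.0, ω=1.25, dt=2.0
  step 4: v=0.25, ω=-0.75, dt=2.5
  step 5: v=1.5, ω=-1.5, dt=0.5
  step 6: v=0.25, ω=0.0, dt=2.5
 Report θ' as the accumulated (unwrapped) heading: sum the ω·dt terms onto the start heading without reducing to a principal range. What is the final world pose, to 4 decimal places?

step 1: θ'=2.3208 (R=4.0000) → pose (-1.0732, 3.7266, 2.3208)
step 2: θ'=-0.1792 (R=0.4000) → pose (-1.4372, 3.0603, -0.1792)
step 3: θ'=2.3208 (R=-0.8000) → pose (-2.1652, 1.7278, 2.3208)
step 4: θ'=0.4458 (R=-0.3333) → pose (-2.0650, 2.2558, 0.4458)
step 5: θ'=-0.3042 (R=-1.0000) → pose (-1.3343, 2.3076, -0.3042)
step 6: θ'=-0.3042 (straight) → pose (-0.7380, 2.1204, -0.3042)

(-0.7380, 2.1204, -0.3042)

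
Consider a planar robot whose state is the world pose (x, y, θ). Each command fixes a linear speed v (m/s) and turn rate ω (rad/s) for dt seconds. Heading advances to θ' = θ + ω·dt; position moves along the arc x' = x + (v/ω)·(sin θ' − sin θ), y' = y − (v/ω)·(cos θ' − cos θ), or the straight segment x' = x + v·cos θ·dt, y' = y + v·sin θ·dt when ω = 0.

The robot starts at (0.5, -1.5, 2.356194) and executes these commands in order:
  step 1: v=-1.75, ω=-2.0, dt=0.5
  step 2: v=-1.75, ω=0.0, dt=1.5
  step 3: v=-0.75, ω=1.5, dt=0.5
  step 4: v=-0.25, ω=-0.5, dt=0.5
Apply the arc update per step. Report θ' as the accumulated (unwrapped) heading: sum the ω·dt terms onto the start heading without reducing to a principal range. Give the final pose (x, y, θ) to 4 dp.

step 1: θ'=1.3562 (R=0.8750) → pose (0.7362, -2.3051, 1.3562)
step 2: θ'=1.3562 (straight) → pose (0.1772, -4.8698, 1.3562)
step 3: θ'=2.1062 (R=-0.5000) → pose (0.2357, -5.2314, 2.1062)
step 4: θ'=1.8562 (R=0.5000) → pose (0.2854, -5.3457, 1.8562)

(0.2854, -5.3457, 1.8562)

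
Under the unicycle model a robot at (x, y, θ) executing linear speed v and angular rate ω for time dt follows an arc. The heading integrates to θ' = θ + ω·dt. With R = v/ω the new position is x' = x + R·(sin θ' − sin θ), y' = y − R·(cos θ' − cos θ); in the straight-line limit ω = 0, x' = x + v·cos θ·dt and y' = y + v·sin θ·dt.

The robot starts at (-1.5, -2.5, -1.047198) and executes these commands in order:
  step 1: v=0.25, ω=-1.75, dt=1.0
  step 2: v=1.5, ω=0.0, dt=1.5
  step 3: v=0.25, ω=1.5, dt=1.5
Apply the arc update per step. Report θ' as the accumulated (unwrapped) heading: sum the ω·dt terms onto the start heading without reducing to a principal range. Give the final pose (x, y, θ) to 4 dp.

step 1: θ'=-2.7972 (R=-0.1429) → pose (-1.5755, -2.7059, -2.7972)
step 2: θ'=-2.7972 (straight) → pose (-3.6934, -3.4656, -2.7972)
step 3: θ'=-0.5472 (R=0.1667) → pose (-3.7238, -3.7648, -0.5472)

(-3.7238, -3.7648, -0.5472)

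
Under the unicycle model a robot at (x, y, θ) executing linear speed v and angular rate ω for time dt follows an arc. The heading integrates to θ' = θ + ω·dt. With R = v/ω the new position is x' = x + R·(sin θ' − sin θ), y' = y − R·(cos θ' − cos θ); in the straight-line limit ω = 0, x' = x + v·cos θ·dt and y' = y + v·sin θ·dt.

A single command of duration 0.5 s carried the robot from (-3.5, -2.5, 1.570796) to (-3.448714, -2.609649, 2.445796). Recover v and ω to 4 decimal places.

Δθ = 2.445796 − 1.570796 = 0.875000
ω = Δθ/dt = 0.875000/0.5 = 1.7500
R = −Δy/(cos θ' − cos θ) = -0.1429
v = R·ω = -0.1429·1.7500 = -0.2500

v = -0.2500, ω = 1.7500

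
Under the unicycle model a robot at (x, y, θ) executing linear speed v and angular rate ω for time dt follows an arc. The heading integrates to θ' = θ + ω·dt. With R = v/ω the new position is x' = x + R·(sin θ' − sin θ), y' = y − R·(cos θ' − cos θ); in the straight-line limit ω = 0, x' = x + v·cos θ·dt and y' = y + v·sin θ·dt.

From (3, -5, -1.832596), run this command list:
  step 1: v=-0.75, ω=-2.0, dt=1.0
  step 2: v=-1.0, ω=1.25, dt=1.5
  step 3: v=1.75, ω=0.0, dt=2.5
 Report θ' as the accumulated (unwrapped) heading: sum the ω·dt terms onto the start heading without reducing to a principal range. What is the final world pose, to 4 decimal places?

(3.2016, -8.5452, -1.9576)

step 1: θ'=-3.8326 (R=0.3750) → pose (3.6012, -4.8081, -3.8326)
step 2: θ'=-1.9576 (R=-0.8000) → pose (4.8520, -4.4934, -1.9576)
step 3: θ'=-1.9576 (straight) → pose (3.2016, -8.5452, -1.9576)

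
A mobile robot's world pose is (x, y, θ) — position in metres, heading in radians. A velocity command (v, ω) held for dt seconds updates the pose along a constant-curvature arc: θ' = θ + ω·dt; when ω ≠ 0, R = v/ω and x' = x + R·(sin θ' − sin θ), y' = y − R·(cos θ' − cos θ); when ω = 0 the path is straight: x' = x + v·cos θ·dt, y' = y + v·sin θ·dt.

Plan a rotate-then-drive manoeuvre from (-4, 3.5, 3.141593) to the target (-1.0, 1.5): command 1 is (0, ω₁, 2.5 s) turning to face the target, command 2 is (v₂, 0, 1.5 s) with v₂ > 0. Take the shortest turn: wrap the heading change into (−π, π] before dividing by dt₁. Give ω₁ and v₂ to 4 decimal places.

ω₁ = 1.0214, v₂ = 2.4037

heading to target = atan2(1.5−3.5, -1−-4) = -0.5880
Δθ = wrap(-0.5880 − 3.1416) = 2.5536; ω₁ = Δθ/dt₁ = 1.0214
distance = √((-1−-4)² + (1.5−3.5)²) = 3.6056; v₂ = distance/dt₂ = 2.4037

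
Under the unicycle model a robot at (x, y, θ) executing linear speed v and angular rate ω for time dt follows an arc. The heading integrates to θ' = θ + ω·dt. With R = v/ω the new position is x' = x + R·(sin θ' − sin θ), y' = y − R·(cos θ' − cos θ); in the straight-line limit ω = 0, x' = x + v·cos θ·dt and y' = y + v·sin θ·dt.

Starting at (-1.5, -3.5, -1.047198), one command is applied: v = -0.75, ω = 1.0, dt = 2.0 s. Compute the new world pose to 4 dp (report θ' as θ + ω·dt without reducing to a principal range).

(-2.7608, -3.4404, 0.9528)

θ' = -1.0472 + 1.0·2.0 = 0.9528
R = v/ω = -0.75/1.0 = -0.7500
x' = -1.5 + -0.7500·(sin 0.9528 − sin -1.0472) = -2.7608
y' = -3.5 − -0.7500·(cos 0.9528 − cos -1.0472) = -3.4404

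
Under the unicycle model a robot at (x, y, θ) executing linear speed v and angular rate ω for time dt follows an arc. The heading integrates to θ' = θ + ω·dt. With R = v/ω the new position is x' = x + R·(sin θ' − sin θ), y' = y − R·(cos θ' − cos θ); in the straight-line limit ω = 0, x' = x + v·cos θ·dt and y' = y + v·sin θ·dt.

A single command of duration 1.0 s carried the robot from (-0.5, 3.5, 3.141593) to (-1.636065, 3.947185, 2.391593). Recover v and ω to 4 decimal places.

Δθ = 2.391593 − 3.141593 = -0.750000
ω = Δθ/dt = -0.750000/1.0 = -0.7500
R = Δx/(sin θ' − sin θ) = -1.6667
v = R·ω = -1.6667·-0.7500 = 1.2500

v = 1.2500, ω = -0.7500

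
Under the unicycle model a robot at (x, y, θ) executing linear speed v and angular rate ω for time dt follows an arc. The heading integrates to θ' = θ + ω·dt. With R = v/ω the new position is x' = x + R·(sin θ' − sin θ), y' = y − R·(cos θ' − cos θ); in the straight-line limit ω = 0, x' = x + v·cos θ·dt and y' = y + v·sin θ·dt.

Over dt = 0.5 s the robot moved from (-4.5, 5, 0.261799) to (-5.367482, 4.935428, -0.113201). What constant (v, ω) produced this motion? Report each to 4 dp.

Δθ = -0.113201 − 0.261799 = -0.375000
ω = Δθ/dt = -0.375000/0.5 = -0.7500
R = Δx/(sin θ' − sin θ) = 2.3333
v = R·ω = 2.3333·-0.7500 = -1.7500

v = -1.7500, ω = -0.7500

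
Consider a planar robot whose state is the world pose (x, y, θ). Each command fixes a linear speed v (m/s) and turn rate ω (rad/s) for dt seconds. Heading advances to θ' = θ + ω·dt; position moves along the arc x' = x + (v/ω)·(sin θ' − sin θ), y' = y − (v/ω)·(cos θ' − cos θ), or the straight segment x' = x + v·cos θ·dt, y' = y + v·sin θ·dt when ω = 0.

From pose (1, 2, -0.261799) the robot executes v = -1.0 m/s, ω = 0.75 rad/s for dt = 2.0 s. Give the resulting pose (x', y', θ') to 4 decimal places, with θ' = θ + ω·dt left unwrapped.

θ' = -0.2618 + 0.75·2.0 = 1.2382
R = v/ω = -1.0/0.75 = -1.3333
x' = 1 + -1.3333·(sin 1.2382 − sin -0.2618) = -0.6054
y' = 2 − -1.3333·(cos 1.2382 − cos -0.2618) = 1.1474

(-0.6054, 1.1474, 1.2382)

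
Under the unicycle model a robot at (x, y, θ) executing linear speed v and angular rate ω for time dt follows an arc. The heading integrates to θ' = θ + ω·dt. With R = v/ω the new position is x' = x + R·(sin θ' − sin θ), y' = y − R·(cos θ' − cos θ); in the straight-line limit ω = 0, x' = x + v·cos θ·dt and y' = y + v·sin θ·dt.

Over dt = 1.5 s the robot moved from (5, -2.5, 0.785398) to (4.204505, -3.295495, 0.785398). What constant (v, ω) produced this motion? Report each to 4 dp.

Δθ = 0.785398 − 0.785398 = 0.000000
ω = Δθ/dt = 0.000000/1.5 = 0.0000
ω = 0 → v = (Δx·cos θ + Δy·sin θ)/dt = -0.7500

v = -0.7500, ω = 0.0000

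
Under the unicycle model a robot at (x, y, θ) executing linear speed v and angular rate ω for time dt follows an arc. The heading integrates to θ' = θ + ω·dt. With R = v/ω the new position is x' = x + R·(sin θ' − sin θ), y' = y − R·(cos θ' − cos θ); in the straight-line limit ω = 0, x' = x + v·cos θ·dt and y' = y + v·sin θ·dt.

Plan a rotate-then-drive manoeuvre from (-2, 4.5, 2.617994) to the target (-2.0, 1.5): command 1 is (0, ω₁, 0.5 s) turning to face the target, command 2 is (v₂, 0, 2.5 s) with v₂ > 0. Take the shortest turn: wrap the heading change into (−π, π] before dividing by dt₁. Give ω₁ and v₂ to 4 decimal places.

heading to target = atan2(1.5−4.5, -2−-2) = -1.5708
Δθ = wrap(-1.5708 − 2.6180) = 2.0944; ω₁ = Δθ/dt₁ = 4.1888
distance = √((-2−-2)² + (1.5−4.5)²) = 3.0000; v₂ = distance/dt₂ = 1.2000

ω₁ = 4.1888, v₂ = 1.2000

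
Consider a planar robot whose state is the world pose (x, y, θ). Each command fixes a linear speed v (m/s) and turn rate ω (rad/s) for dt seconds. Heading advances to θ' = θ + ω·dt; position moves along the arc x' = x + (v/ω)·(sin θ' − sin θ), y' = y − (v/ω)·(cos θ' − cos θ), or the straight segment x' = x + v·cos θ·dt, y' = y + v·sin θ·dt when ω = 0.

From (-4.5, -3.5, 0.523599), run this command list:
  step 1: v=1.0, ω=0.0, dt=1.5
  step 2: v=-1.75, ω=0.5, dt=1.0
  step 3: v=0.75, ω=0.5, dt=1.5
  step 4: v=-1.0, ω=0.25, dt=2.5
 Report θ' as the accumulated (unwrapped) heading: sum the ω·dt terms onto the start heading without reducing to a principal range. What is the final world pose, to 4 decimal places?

step 1: θ'=0.5236 (straight) → pose (-3.2010, -2.7500, 0.5236)
step 2: θ'=1.0236 (R=-3.5000) → pose (-4.4399, -3.9601, 1.0236)
step 3: θ'=1.7736 (R=1.5000) → pose (-4.2516, -2.8775, 1.7736)
step 4: θ'=2.3986 (R=-4.0000) → pose (-3.0396, -5.0176, 2.3986)

(-3.0396, -5.0176, 2.3986)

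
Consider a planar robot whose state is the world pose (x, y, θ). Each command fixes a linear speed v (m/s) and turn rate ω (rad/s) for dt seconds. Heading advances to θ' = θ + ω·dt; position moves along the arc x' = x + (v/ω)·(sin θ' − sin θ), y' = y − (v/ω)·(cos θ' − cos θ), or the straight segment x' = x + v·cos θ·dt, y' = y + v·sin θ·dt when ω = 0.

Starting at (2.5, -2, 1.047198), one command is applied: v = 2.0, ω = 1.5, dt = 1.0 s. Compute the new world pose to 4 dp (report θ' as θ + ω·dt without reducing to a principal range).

θ' = 1.0472 + 1.5·1.0 = 2.5472
R = v/ω = 2.0/1.5 = 1.3333
x' = 2.5 + 1.3333·(sin 2.5472 − sin 1.0472) = 2.0920
y' = -2 − 1.3333·(cos 2.5472 − cos 1.0472) = -0.2287

(2.0920, -0.2287, 2.5472)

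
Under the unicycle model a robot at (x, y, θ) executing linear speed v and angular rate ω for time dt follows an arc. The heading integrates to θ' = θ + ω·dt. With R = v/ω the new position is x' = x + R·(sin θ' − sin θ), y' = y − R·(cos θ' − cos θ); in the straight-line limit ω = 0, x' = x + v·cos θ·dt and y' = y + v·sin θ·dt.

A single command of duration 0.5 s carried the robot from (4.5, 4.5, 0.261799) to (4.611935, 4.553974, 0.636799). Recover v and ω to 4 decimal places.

Δθ = 0.636799 − 0.261799 = 0.375000
ω = Δθ/dt = 0.375000/0.5 = 0.7500
R = Δx/(sin θ' − sin θ) = 0.3333
v = R·ω = 0.3333·0.7500 = 0.2500

v = 0.2500, ω = 0.7500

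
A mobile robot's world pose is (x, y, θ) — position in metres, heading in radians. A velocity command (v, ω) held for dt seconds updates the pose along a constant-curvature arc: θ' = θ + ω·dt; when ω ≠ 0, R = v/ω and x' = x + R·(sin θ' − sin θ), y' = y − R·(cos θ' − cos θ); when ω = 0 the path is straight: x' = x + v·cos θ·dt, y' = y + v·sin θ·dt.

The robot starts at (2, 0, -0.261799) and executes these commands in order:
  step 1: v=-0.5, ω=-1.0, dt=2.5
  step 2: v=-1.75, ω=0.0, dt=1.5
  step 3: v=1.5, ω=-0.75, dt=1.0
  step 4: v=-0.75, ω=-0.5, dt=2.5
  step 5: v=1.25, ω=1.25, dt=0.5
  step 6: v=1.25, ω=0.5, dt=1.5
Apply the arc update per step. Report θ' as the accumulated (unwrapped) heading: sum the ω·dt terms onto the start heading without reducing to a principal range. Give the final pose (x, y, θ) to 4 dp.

step 1: θ'=-2.7618 (R=0.5000) → pose (1.9440, 0.9473, -2.7618)
step 2: θ'=-2.7618 (straight) → pose (4.3820, 1.9205, -2.7618)
step 3: θ'=-3.5118 (R=-2.0000) → pose (2.9169, 1.9135, -3.5118)
step 4: θ'=-4.7618 (R=1.5000) → pose (3.8724, 0.4410, -4.7618)
step 5: θ'=-4.1368 (R=1.0000) → pose (3.7125, 1.0347, -4.1368)
step 6: θ'=-3.3868 (R=2.5000) → pose (2.2222, 2.0991, -3.3868)

(2.2222, 2.0991, -3.3868)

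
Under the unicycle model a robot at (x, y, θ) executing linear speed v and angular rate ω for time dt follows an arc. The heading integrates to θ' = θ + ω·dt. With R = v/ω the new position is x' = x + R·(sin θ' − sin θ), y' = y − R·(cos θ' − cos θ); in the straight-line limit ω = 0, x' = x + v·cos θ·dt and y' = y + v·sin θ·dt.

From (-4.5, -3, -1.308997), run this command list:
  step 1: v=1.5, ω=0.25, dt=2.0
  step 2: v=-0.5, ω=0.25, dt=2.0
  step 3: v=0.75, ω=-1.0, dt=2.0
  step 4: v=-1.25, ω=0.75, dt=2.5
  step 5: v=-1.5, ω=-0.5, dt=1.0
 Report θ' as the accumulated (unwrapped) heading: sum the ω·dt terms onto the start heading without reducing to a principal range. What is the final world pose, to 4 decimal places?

step 1: θ'=-0.8090 (R=6.0000) → pose (-3.0460, -5.5884, -0.8090)
step 2: θ'=-0.3090 (R=-2.0000) → pose (-3.8850, -5.0636, -0.3090)
step 3: θ'=-2.3090 (R=-0.7500) → pose (-3.5583, -6.2828, -2.3090)
step 4: θ'=-0.4340 (R=-1.6667) → pose (-4.0903, -3.6491, -0.4340)
step 5: θ'=-0.9340 (R=3.0000) → pose (-5.2408, -2.7111, -0.9340)

(-5.2408, -2.7111, -0.9340)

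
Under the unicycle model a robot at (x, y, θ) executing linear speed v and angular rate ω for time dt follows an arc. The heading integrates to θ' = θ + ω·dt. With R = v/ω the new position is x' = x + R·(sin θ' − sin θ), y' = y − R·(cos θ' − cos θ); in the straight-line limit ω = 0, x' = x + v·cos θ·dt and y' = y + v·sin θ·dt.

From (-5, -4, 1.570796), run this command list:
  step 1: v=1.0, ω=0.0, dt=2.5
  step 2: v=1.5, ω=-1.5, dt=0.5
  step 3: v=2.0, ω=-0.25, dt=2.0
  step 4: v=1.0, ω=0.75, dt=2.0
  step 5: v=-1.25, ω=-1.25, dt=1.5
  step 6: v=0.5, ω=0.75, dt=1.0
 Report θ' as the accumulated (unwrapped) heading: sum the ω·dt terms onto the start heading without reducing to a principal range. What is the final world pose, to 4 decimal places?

(-1.0889, 1.8236, 0.6958)

step 1: θ'=1.5708 (straight) → pose (-5.0000, -1.5000, 1.5708)
step 2: θ'=0.8208 (R=-1.0000) → pose (-4.7317, -0.8184, 0.8208)
step 3: θ'=0.3208 (R=-8.0000) → pose (-1.4008, 1.3204, 0.3208)
step 4: θ'=1.8208 (R=1.3333) → pose (-0.5293, 2.9156, 1.8208)
step 5: θ'=-0.0542 (R=1.0000) → pose (-1.5524, 1.6697, -0.0542)
step 6: θ'=0.6958 (R=0.6667) → pose (-1.0889, 1.8236, 0.6958)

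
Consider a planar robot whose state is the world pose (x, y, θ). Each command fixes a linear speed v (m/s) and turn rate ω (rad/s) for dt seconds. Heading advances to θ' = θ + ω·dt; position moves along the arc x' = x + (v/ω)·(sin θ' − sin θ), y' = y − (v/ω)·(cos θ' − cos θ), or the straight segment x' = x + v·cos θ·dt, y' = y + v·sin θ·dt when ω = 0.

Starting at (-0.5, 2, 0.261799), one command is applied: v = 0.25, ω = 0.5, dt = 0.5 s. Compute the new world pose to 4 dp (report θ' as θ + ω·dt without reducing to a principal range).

(-0.3845, 2.0470, 0.5118)

θ' = 0.2618 + 0.5·0.5 = 0.5118
R = v/ω = 0.25/0.5 = 0.5000
x' = -0.5 + 0.5000·(sin 0.5118 − sin 0.2618) = -0.3845
y' = 2 − 0.5000·(cos 0.5118 − cos 0.2618) = 2.0470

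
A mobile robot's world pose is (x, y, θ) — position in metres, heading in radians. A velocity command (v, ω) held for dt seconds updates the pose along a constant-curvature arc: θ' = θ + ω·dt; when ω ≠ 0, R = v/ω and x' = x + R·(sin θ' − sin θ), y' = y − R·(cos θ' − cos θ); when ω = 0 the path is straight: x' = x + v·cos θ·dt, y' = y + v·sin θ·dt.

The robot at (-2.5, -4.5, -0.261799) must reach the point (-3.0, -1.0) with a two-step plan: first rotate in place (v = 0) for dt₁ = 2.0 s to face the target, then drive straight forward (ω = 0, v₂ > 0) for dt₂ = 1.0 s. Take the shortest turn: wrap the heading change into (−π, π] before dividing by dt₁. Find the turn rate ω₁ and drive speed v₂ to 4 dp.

heading to target = atan2(-1−-4.5, -3−-2.5) = 1.7127
Δθ = wrap(1.7127 − -0.2618) = 1.9745; ω₁ = Δθ/dt₁ = 0.9872
distance = √((-3−-2.5)² + (-1−-4.5)²) = 3.5355; v₂ = distance/dt₂ = 3.5355

ω₁ = 0.9872, v₂ = 3.5355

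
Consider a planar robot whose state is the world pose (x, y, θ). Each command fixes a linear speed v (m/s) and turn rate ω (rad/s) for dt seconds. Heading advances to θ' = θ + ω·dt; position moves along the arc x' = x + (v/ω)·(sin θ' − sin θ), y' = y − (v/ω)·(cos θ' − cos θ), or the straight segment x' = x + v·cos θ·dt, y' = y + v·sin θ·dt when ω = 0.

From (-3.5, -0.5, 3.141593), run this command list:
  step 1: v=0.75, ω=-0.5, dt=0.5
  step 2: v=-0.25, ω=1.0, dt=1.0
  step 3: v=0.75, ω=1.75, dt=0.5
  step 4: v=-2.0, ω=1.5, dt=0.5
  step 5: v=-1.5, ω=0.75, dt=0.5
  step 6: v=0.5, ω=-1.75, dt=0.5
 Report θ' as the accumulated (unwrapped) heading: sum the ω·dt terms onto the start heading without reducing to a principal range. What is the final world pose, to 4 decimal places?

step 1: θ'=2.8916 (R=-1.5000) → pose (-3.8711, -0.4534, 2.8916)
step 2: θ'=3.8916 (R=-0.2500) → pose (-3.6388, -0.3941, 3.8916)
step 3: θ'=4.7666 (R=0.4286) → pose (-3.7747, -0.7309, 4.7666)
step 4: θ'=5.5166 (R=-1.3333) → pose (-4.1811, 0.1573, 5.5166)
step 5: θ'=5.8916 (R=-2.0000) → pose (-4.8052, 0.5653, 5.8916)
step 6: θ'=5.0166 (R=-0.2857) → pose (-4.6416, 0.3868, 5.0166)

(-4.6416, 0.3868, 5.0166)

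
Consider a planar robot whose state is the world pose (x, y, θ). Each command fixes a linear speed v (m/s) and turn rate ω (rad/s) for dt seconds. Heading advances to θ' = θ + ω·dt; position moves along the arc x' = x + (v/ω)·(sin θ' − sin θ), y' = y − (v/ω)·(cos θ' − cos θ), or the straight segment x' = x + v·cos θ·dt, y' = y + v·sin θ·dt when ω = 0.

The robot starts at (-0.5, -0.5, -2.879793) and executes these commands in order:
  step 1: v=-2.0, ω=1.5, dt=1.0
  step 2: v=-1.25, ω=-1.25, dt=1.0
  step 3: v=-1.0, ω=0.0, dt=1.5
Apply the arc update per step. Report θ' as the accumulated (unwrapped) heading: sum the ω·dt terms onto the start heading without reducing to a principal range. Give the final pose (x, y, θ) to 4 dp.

(2.2639, 2.8374, -2.6298)

step 1: θ'=-1.3798 (R=-1.3333) → pose (0.4640, 1.0410, -1.3798)
step 2: θ'=-2.6298 (R=1.0000) → pose (0.9561, 2.1027, -2.6298)
step 3: θ'=-2.6298 (straight) → pose (2.2639, 2.8374, -2.6298)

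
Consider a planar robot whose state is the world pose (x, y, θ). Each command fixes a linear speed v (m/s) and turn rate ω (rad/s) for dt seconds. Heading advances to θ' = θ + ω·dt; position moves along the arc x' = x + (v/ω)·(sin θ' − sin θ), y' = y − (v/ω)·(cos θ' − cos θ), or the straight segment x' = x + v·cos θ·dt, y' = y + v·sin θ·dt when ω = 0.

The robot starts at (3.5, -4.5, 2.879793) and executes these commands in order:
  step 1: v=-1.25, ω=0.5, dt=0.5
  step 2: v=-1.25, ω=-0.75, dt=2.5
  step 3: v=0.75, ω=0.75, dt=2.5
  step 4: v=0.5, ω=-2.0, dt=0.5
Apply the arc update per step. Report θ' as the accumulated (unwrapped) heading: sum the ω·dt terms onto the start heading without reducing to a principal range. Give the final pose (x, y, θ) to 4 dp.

(4.5343, -5.3414, 2.1298)

step 1: θ'=3.1298 (R=-2.5000) → pose (4.1175, -4.5850, 3.1298)
step 2: θ'=1.2548 (R=1.6667) → pose (5.6820, -6.7695, 1.2548)
step 3: θ'=3.1298 (R=1.0000) → pose (4.7433, -5.4588, 3.1298)
step 4: θ'=2.1298 (R=-0.2500) → pose (4.5343, -5.3414, 2.1298)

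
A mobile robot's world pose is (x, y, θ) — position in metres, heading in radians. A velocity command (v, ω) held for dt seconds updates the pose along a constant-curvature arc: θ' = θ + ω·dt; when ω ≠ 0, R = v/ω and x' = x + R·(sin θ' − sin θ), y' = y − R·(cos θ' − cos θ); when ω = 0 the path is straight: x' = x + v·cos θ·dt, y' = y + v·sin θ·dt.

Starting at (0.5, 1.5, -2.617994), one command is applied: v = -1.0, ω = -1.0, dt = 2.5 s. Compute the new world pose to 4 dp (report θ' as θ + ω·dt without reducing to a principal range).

(1.9189, 0.2394, -5.1180)

θ' = -2.6180 + -1.0·2.5 = -5.1180
R = v/ω = -1.0/-1.0 = 1.0000
x' = 0.5 + 1.0000·(sin -5.1180 − sin -2.6180) = 1.9189
y' = 1.5 − 1.0000·(cos -5.1180 − cos -2.6180) = 0.2394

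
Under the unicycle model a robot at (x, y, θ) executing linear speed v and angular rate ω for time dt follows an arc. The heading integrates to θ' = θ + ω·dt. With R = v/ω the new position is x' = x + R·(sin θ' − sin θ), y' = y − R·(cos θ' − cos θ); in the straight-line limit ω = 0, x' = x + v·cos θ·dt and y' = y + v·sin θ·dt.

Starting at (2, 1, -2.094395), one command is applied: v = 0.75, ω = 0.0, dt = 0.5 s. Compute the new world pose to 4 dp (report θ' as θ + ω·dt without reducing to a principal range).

(1.8125, 0.6752, -2.0944)

θ' = -2.0944 + 0.0·0.5 = -2.0944
ω = 0 → straight: x' = 2 + 0.75·cos(-2.0944)·0.5 = 1.8125
y' = 1 + 0.75·sin(-2.0944)·0.5 = 0.6752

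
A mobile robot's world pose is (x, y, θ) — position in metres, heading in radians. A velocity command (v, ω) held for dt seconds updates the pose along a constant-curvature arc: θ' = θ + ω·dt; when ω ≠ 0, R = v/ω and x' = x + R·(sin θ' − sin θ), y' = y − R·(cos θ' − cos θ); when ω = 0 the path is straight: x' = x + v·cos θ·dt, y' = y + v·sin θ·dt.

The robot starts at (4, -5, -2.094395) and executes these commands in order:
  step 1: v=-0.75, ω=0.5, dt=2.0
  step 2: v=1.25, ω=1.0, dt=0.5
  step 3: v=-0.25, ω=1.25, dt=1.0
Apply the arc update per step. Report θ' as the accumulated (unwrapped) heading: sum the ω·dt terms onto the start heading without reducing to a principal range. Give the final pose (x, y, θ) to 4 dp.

step 1: θ'=-1.0944 (R=-1.5000) → pose (4.0339, -3.5621, -1.0944)
step 2: θ'=-0.5944 (R=1.2500) → pose (4.4447, -4.0245, -0.5944)
step 3: θ'=0.6556 (R=-0.2000) → pose (4.2108, -4.0317, 0.6556)

(4.2108, -4.0317, 0.6556)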